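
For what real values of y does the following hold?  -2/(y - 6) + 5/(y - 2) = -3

Multiply both sides by (y - 6)(y - 2):
-2(y - 2) + 5(y - 6) = -3(y - 6)(y - 2).
Expand and collect terms: -3y² + 21y - 10 = 0.
By the quadratic formula, y = (-21 ± √321) / -6, so y ≈ 0.5139 or y ≈ 6.4861.
Neither value makes a denominator zero (y ≠ 6, y ≠ 2), so both are valid.

y = 0.5139 or y = 6.4861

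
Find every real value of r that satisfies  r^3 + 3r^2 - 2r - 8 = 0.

r = -2.5616 or r = -2 or r = 1.5616

Possible rational roots are divisors of -8. Testing r = -2 gives 0, so (r + 2) is a factor.
Divide: r^3 + 3r^2 - 2r - 8 = (r + 2)(r^2 + r - 4).
Apply the quadratic formula to r^2 + r - 4 = 0: r = (-1 +/- sqrt(17))/2, i.e. r ~= 1.5616 or r ~= -2.5616.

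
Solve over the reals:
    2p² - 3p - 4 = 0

Discriminant: (-3)² − 4·2·(-4) = 41.
Quadratic formula: p = (3 ± √41) / 4.
So p = 3/4 + √(41)/4 ≈ 2.3508 or p = 3/4 - √(41)/4 ≈ -0.8508.

p = -0.8508 or p = 2.3508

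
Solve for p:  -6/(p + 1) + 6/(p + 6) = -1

Multiply both sides by (p + 1)(p + 6):
-6(p + 6) + 6(p + 1) = -(p + 1)(p + 6).
Expand and collect terms: -p² - 7p + 24 = 0.
By the quadratic formula, p = (7 ± √145) / -2, so p ≈ -9.5208 or p ≈ 2.5208.
Neither value makes a denominator zero (p ≠ -1, p ≠ -6), so both are valid.

p = -9.5208 or p = 2.5208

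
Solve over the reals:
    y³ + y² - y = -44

y = -4

Rearrange: y³ + y² - y + 44 = 0.
Possible rational roots are divisors of 44. Testing y = -4 gives 0, so (y + 4) is a factor.
Divide: y³ + y² - y + 44 = (y + 4)(y² - 3y + 11).
The quadratic y² - 3y + 11 has discriminant -35 < 0, so no further real roots.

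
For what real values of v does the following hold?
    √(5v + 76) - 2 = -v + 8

v = 1

Isolate the radical: √(5v + 76) = -v + 10.
Square both sides: 5v + 76 = (-v + 10)².
Expand and rearrange: v² - 25v + 24 = 0.
Solving gives v = 24 or v = 1.
Check each candidate in the original equation:
  v = 24: √(196) = 14, while -v + 10 = -14 — extraneous.
  v = 1: √(81) = 9, while -v + 10 = 9 — valid.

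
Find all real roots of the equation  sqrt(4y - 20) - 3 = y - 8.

y = 5 or y = 9

Isolate the radical: sqrt(4y - 20) = y - 5.
Square both sides: 4y - 20 = (y - 5)^2.
Expand and rearrange: y^2 - 14y + 45 = 0.
Solving gives y = 9 or y = 5.
Check each candidate in the original equation:
  y = 9: sqrt(16) = 4, while y - 5 = 4 — valid.
  y = 5: sqrt(0) = 0, while y - 5 = 0 — valid.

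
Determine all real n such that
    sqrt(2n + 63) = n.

n = 9

Square both sides: 2n + 63 = (n)^2.
Expand and rearrange: n^2 - 2n - 63 = 0.
Solving gives n = 9 or n = -7.
Check each candidate in the original equation:
  n = 9: sqrt(81) = 9, while n = 9 — valid.
  n = -7: sqrt(49) = 7, while n = -7 — extraneous.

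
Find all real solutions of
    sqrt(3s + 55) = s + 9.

s = -2

Square both sides: 3s + 55 = (s + 9)^2.
Expand and rearrange: s^2 + 15s + 26 = 0.
Solving gives s = -2 or s = -13.
Check each candidate in the original equation:
  s = -2: sqrt(49) = 7, while s + 9 = 7 — valid.
  s = -13: sqrt(16) = 4, while s + 9 = -4 — extraneous.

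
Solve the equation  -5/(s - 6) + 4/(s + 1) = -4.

Multiply both sides by (s - 6)(s + 1):
-5(s + 1) + 4(s - 6) = -4(s - 6)(s + 1).
Expand and collect terms: -4s² + 21s + 53 = 0.
By the quadratic formula, s = (-21 ± √1289) / -8, so s ≈ -1.8628 or s ≈ 7.1128.
Neither value makes a denominator zero (s ≠ 6, s ≠ -1), so both are valid.

s = -1.8628 or s = 7.1128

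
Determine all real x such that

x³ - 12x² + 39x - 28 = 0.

Possible rational roots are divisors of -28. Testing x = 4 gives 0, so (x - 4) is a factor.
Divide: x³ - 12x² + 39x - 28 = (x - 4)(x² - 8x + 7).
Factor the quadratic: x = 7 or x = 1.

x = 1 or x = 4 or x = 7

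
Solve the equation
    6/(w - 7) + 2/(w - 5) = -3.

Multiply both sides by (w - 7)(w - 5):
6(w - 5) + 2(w - 7) = -3(w - 7)(w - 5).
Expand and collect terms: -3w² + 28w - 61 = 0.
By the quadratic formula, w = (-28 ± √52) / -6, so w ≈ 3.4648 or w ≈ 5.8685.
Neither value makes a denominator zero (w ≠ 7, w ≠ 5), so both are valid.

w = 3.4648 or w = 5.8685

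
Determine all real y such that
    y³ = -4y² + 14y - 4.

y = -6.3166 or y = 0.3166 or y = 2

Rearrange: y³ + 4y² - 14y + 4 = 0.
Possible rational roots are divisors of 4. Testing y = 2 gives 0, so (y - 2) is a factor.
Divide: y³ + 4y² - 14y + 4 = (y - 2)(y² + 6y - 2).
Apply the quadratic formula to y² + 6y - 2 = 0: y = (-6 ± √44)/2, i.e. y ≈ 0.3166 or y ≈ -6.3166.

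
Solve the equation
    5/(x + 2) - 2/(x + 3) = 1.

Multiply both sides by (x + 2)(x + 3):
5(x + 3) - 2(x + 2) = (x + 2)(x + 3).
Expand and collect terms: x^2 + 2x - 5 = 0.
By the quadratic formula, x = (-2 +/- sqrt(24)) / 2, so x ~= 1.4495 or x ~= -3.4495.
Neither value makes a denominator zero (x != -2, x != -3), so both are valid.

x = -3.4495 or x = 1.4495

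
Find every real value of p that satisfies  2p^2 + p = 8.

Rearrange to standard form: 2p^2 + p - 8 = 0.
Discriminant: (1)^2 - 4*2*(-8) = 65.
Quadratic formula: p = (-1 +/- sqrt(65)) / 4.
So p = -1/4 + sqrt(65)/4 ~= 1.7656 or p = -sqrt(65)/4 - 1/4 ~= -2.2656.

p = -2.2656 or p = 1.7656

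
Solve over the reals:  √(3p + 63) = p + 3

p = 6

Square both sides: 3p + 63 = (p + 3)².
Expand and rearrange: p² + 3p - 54 = 0.
Solving gives p = 6 or p = -9.
Check each candidate in the original equation:
  p = 6: √(81) = 9, while p + 3 = 9 — valid.
  p = -9: √(36) = 6, while p + 3 = -6 — extraneous.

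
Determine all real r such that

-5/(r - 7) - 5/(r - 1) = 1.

r = -6.831 or r = 4.831

Multiply both sides by (r - 7)(r - 1):
-5(r - 1) - 5(r - 7) = (r - 7)(r - 1).
Expand and collect terms: r² + 2r - 33 = 0.
By the quadratic formula, r = (-2 ± √136) / 2, so r ≈ 4.831 or r ≈ -6.831.
Neither value makes a denominator zero (r ≠ 7, r ≠ 1), so both are valid.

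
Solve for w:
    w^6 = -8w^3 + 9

w = -2.0801 or w = 1

Let u = w^3. The equation becomes u^2 + 8u - 9 = 0.
Factor: (u - 1)(u + 9) = 0, so u = 1 or u = -9.
w^3 = 1 gives w = 1.
w^3 = -9 gives w = -(9)^(1/3) ~= -2.0801.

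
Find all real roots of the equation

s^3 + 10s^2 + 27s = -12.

Rearrange: s^3 + 10s^2 + 27s + 12 = 0.
Possible rational roots are divisors of 12. Testing s = -4 gives 0, so (s + 4) is a factor.
Divide: s^3 + 10s^2 + 27s + 12 = (s + 4)(s^2 + 6s + 3).
Apply the quadratic formula to s^2 + 6s + 3 = 0: s = (-6 +/- sqrt(24))/2, i.e. s ~= -0.5505 or s ~= -5.4495.

s = -5.4495 or s = -4 or s = -0.5505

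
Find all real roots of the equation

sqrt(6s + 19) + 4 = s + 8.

s = -3 or s = 1

Isolate the radical: sqrt(6s + 19) = s + 4.
Square both sides: 6s + 19 = (s + 4)^2.
Expand and rearrange: s^2 + 2s - 3 = 0.
Solving gives s = 1 or s = -3.
Check each candidate in the original equation:
  s = 1: sqrt(25) = 5, while s + 4 = 5 — valid.
  s = -3: sqrt(1) = 1, while s + 4 = 1 — valid.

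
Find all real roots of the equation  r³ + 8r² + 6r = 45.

r = -5 or r = -4.8541 or r = 1.8541

Rearrange: r³ + 8r² + 6r - 45 = 0.
Possible rational roots are divisors of -45. Testing r = -5 gives 0, so (r + 5) is a factor.
Divide: r³ + 8r² + 6r - 45 = (r + 5)(r² + 3r - 9).
Apply the quadratic formula to r² + 3r - 9 = 0: r = (-3 ± √45)/2, i.e. r ≈ 1.8541 or r ≈ -4.8541.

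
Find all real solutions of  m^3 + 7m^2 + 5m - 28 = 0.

Possible rational roots are divisors of -28. Testing m = -4 gives 0, so (m + 4) is a factor.
Divide: m^3 + 7m^2 + 5m - 28 = (m + 4)(m^2 + 3m - 7).
Apply the quadratic formula to m^2 + 3m - 7 = 0: m = (-3 +/- sqrt(37))/2, i.e. m ~= 1.5414 or m ~= -4.5414.

m = -4.5414 or m = -4 or m = 1.5414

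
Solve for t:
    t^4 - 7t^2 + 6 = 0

t = -2.4495 or t = -1 or t = 1 or t = 2.4495

Let u = t^2. The equation becomes u^2 - 7u + 6 = 0.
Factor: (u - 1)(u - 6) = 0, so u = 1 or u = 6.
t^2 = 1 gives t = +/-1.
t^2 = 6 gives t = +/-sqrt(6) ~= +/-2.4495.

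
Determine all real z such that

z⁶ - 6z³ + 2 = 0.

z = 0.7076 or z = 1.7806

Let u = z³. The equation becomes u² - 6u + 2 = 0.
By the quadratic formula, u = √(7) + 3 or u = 3 - √(7).
z³ = √(7) + 3 gives z = ∛(√(7) + 3) ≈ 1.7806.
z³ = 3 - √(7) gives z = ∛(3 - √(7)) ≈ 0.7076.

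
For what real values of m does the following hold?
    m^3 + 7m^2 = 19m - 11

Rearrange: m^3 + 7m^2 - 19m + 11 = 0.
Possible rational roots are divisors of 11. Testing m = 1 gives 0, so (m - 1) is a factor.
Divide: m^3 + 7m^2 - 19m + 11 = (m - 1)(m^2 + 8m - 11).
Apply the quadratic formula to m^2 + 8m - 11 = 0: m = (-8 +/- sqrt(108))/2, i.e. m ~= 1.1962 or m ~= -9.1962.

m = -9.1962 or m = 1 or m = 1.1962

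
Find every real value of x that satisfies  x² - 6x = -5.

x = 1 or x = 5

Bring every term to one side: x² - 6x + 5 = 0.
Factor: (x - 1)(x - 5) = 0.
So x = 1 or x = 5.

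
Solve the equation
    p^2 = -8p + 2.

Rearrange to standard form: p^2 + 8p - 2 = 0.
Discriminant: (8)^2 - 4*1*(-2) = 72.
Quadratic formula: p = (-8 +/- sqrt(72)) / 2.
So p = -4 + 3*sqrt(2) ~= 0.2426 or p = -3*sqrt(2) - 4 ~= -8.2426.

p = -8.2426 or p = 0.2426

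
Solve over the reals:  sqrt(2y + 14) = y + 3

y = 1

Square both sides: 2y + 14 = (y + 3)^2.
Expand and rearrange: y^2 + 4y - 5 = 0.
Solving gives y = 1 or y = -5.
Check each candidate in the original equation:
  y = 1: sqrt(16) = 4, while y + 3 = 4 — valid.
  y = -5: sqrt(4) = 2, while y + 3 = -2 — extraneous.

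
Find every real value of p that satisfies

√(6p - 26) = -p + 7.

Square both sides: 6p - 26 = (-p + 7)².
Expand and rearrange: p² - 20p + 75 = 0.
Solving gives p = 15 or p = 5.
Check each candidate in the original equation:
  p = 15: √(64) = 8, while -p + 7 = -8 — extraneous.
  p = 5: √(4) = 2, while -p + 7 = 2 — valid.

p = 5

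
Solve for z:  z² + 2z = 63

Bring every term to one side: z² + 2z - 63 = 0.
Factor: (z + 9)(z - 7) = 0.
So z = -9 or z = 7.

z = -9 or z = 7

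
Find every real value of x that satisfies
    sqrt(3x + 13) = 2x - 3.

Square both sides: 3x + 13 = (2x - 3)^2.
Expand and rearrange: 4x^2 - 15x - 4 = 0.
Solving gives x = 4 or x = -0.25.
Check each candidate in the original equation:
  x = 4: sqrt(25) = 5, while 2x - 3 = 5 — valid.
  x = -0.25: sqrt(12.25) = 3.5, while 2x - 3 = -3.5 — extraneous.

x = 4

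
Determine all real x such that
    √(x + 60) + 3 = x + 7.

Isolate the radical: √(x + 60) = x + 4.
Square both sides: x + 60 = (x + 4)².
Expand and rearrange: x² + 7x - 44 = 0.
Solving gives x = 4 or x = -11.
Check each candidate in the original equation:
  x = 4: √(64) = 8, while x + 4 = 8 — valid.
  x = -11: √(49) = 7, while x + 4 = -7 — extraneous.

x = 4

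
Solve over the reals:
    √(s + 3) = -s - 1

Square both sides: s + 3 = (-s - 1)².
Expand and rearrange: s² + s - 2 = 0.
Solving gives s = 1 or s = -2.
Check each candidate in the original equation:
  s = 1: √(4) = 2, while -s - 1 = -2 — extraneous.
  s = -2: √(1) = 1, while -s - 1 = 1 — valid.

s = -2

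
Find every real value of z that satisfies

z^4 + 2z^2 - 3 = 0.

z = -1 or z = 1

Let u = z^2. The equation becomes u^2 + 2u - 3 = 0.
Factor: (u + 3)(u - 1) = 0, so u = -3 or u = 1.
z^2 = -3 < 0 has no real solution.
z^2 = 1 gives z = +/-1.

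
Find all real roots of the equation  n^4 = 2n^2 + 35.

n = -2.6458 or n = 2.6458

Let u = n^2. The equation becomes u^2 - 2u - 35 = 0.
Factor: (u + 5)(u - 7) = 0, so u = -5 or u = 7.
n^2 = -5 < 0 has no real solution.
n^2 = 7 gives n = +/-sqrt(7) ~= +/-2.6458.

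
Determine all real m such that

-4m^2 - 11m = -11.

Rearrange to standard form: -4m^2 - 11m + 11 = 0.
Discriminant: (-11)^2 - 4*(-4)*11 = 297.
Quadratic formula: m = (11 +/- sqrt(297)) / (-8).
So m = -3*sqrt(33)/8 - 11/8 ~= -3.5292 or m = -11/8 + 3*sqrt(33)/8 ~= 0.7792.

m = -3.5292 or m = 0.7792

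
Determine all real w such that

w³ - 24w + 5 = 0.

Possible rational roots are divisors of 5. Testing w = -5 gives 0, so (w + 5) is a factor.
Divide: w³ - 24w + 5 = (w + 5)(w² - 5w + 1).
Apply the quadratic formula to w² - 5w + 1 = 0: w = (5 ± √21)/2, i.e. w ≈ 4.7913 or w ≈ 0.2087.

w = -5 or w = 0.2087 or w = 4.7913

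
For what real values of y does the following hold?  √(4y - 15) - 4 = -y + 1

Isolate the radical: √(4y - 15) = -y + 5.
Square both sides: 4y - 15 = (-y + 5)².
Expand and rearrange: y² - 14y + 40 = 0.
Solving gives y = 10 or y = 4.
Check each candidate in the original equation:
  y = 10: √(25) = 5, while -y + 5 = -5 — extraneous.
  y = 4: √(1) = 1, while -y + 5 = 1 — valid.

y = 4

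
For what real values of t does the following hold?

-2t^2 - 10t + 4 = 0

t = -5.3723 or t = 0.3723

Discriminant: (-10)^2 - 4*(-2)*4 = 132.
Quadratic formula: t = (10 +/- sqrt(132)) / (-4).
So t = -sqrt(33)/2 - 5/2 ~= -5.3723 or t = -5/2 + sqrt(33)/2 ~= 0.3723.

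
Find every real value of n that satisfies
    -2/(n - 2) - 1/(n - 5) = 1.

n = -0.4495 or n = 4.4495

Multiply both sides by (n - 2)(n - 5):
-2(n - 5) - (n - 2) = (n - 2)(n - 5).
Expand and collect terms: n^2 - 4n - 2 = 0.
By the quadratic formula, n = (4 +/- sqrt(24)) / 2, so n ~= 4.4495 or n ~= -0.4495.
Neither value makes a denominator zero (n != 2, n != 5), so both are valid.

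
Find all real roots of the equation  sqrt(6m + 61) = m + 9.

m = -2

Square both sides: 6m + 61 = (m + 9)^2.
Expand and rearrange: m^2 + 12m + 20 = 0.
Solving gives m = -2 or m = -10.
Check each candidate in the original equation:
  m = -2: sqrt(49) = 7, while m + 9 = 7 — valid.
  m = -10: sqrt(1) = 1, while m + 9 = -1 — extraneous.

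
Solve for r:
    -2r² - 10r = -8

r = -5.7016 or r = 0.7016

Rearrange to standard form: -2r² - 10r + 8 = 0.
Discriminant: (-10)² − 4·(-2)·8 = 164.
Quadratic formula: r = (10 ± √164) / (-4).
So r = -√(41)/2 - 5/2 ≈ -5.7016 or r = -5/2 + √(41)/2 ≈ 0.7016.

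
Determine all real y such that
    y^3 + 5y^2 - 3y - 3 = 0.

y = -5.4495 or y = -0.5505 or y = 1

Possible rational roots are divisors of -3. Testing y = 1 gives 0, so (y - 1) is a factor.
Divide: y^3 + 5y^2 - 3y - 3 = (y - 1)(y^2 + 6y + 3).
Apply the quadratic formula to y^2 + 6y + 3 = 0: y = (-6 +/- sqrt(24))/2, i.e. y ~= -0.5505 or y ~= -5.4495.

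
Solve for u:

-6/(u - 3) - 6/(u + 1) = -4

u = 0 or u = 5

Multiply both sides by (u - 3)(u + 1):
-6(u + 1) - 6(u - 3) = -4(u - 3)(u + 1).
Expand and collect terms: -4u^2 + 20u = 0.
Factor or apply the quadratic formula: u = 0 or u = 5.
Neither value makes a denominator zero (u != 3, u != -1), so both are valid.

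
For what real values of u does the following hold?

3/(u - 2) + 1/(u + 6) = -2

Multiply both sides by (u - 2)(u + 6):
3(u + 6) + (u - 2) = -2(u - 2)(u + 6).
Expand and collect terms: -2u^2 - 12u + 8 = 0.
By the quadratic formula, u = (12 +/- sqrt(208)) / -4, so u ~= -6.6056 or u ~= 0.6056.
Neither value makes a denominator zero (u != 2, u != -6), so both are valid.

u = -6.6056 or u = 0.6056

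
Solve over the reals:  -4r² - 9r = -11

r = -3.1289 or r = 0.8789

Rearrange to standard form: -4r² - 9r + 11 = 0.
Discriminant: (-9)² − 4·(-4)·11 = 257.
Quadratic formula: r = (9 ± √257) / (-8).
So r = -√(257)/8 - 9/8 ≈ -3.1289 or r = -9/8 + √(257)/8 ≈ 0.8789.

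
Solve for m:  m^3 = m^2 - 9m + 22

m = 2

Rearrange: m^3 - m^2 + 9m - 22 = 0.
Possible rational roots are divisors of -22. Testing m = 2 gives 0, so (m - 2) is a factor.
Divide: m^3 - m^2 + 9m - 22 = (m - 2)(m^2 + m + 11).
The quadratic m^2 + m + 11 has discriminant -43 < 0, so no further real roots.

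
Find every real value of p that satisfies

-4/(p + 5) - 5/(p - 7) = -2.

Multiply both sides by (p + 5)(p - 7):
-4(p - 7) - 5(p + 5) = -2(p + 5)(p - 7).
Expand and collect terms: -2p^2 + 13p + 67 = 0.
By the quadratic formula, p = (-13 +/- sqrt(705)) / -4, so p ~= -3.388 or p ~= 9.888.
Neither value makes a denominator zero (p != -5, p != 7), so both are valid.

p = -3.388 or p = 9.888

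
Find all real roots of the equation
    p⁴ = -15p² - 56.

Let u = p². The equation becomes u² + 15u + 56 = 0.
Factor: (u + 7)(u + 8) = 0, so u = -7 or u = -8.
p² = -7 < 0 has no real solution.
p² = -8 < 0 has no real solution.

No real solutions.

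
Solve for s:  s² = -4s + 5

Bring every term to one side: s² + 4s - 5 = 0.
Factor: (s - 1)(s + 5) = 0.
So s = 1 or s = -5.

s = -5 or s = 1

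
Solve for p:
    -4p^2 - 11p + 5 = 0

p = -3.1472 or p = 0.3972

Discriminant: (-11)^2 - 4*(-4)*5 = 201.
Quadratic formula: p = (11 +/- sqrt(201)) / (-8).
So p = -sqrt(201)/8 - 11/8 ~= -3.1472 or p = -11/8 + sqrt(201)/8 ~= 0.3972.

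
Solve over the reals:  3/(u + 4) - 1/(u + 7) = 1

u = -7.5414 or u = -1.4586

Multiply both sides by (u + 4)(u + 7):
3(u + 7) - (u + 4) = (u + 4)(u + 7).
Expand and collect terms: u^2 + 9u + 11 = 0.
By the quadratic formula, u = (-9 +/- sqrt(37)) / 2, so u ~= -1.4586 or u ~= -7.5414.
Neither value makes a denominator zero (u != -4, u != -7), so both are valid.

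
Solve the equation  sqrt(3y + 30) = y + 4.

Square both sides: 3y + 30 = (y + 4)^2.
Expand and rearrange: y^2 + 5y - 14 = 0.
Solving gives y = 2 or y = -7.
Check each candidate in the original equation:
  y = 2: sqrt(36) = 6, while y + 4 = 6 — valid.
  y = -7: sqrt(9) = 3, while y + 4 = -3 — extraneous.

y = 2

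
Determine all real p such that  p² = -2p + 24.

Bring every term to one side: p² + 2p - 24 = 0.
Factor: (p + 6)(p - 4) = 0.
So p = -6 or p = 4.

p = -6 or p = 4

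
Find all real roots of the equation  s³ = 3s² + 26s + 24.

Rearrange: s³ - 3s² - 26s - 24 = 0.
Possible rational roots are divisors of -24. Testing s = -3 gives 0, so (s + 3) is a factor.
Divide: s³ - 3s² - 26s - 24 = (s + 3)(s² - 6s - 8).
Apply the quadratic formula to s² - 6s - 8 = 0: s = (6 ± √68)/2, i.e. s ≈ 7.1231 or s ≈ -1.1231.

s = -3 or s = -1.1231 or s = 7.1231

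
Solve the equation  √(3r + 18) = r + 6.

r = -6 or r = -3

Square both sides: 3r + 18 = (r + 6)².
Expand and rearrange: r² + 9r + 18 = 0.
Solving gives r = -3 or r = -6.
Check each candidate in the original equation:
  r = -3: √(9) = 3, while r + 6 = 3 — valid.
  r = -6: √(0) = 0, while r + 6 = 0 — valid.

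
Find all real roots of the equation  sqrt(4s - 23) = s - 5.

Square both sides: 4s - 23 = (s - 5)^2.
Expand and rearrange: s^2 - 14s + 48 = 0.
Solving gives s = 8 or s = 6.
Check each candidate in the original equation:
  s = 8: sqrt(9) = 3, while s - 5 = 3 — valid.
  s = 6: sqrt(1) = 1, while s - 5 = 1 — valid.

s = 6 or s = 8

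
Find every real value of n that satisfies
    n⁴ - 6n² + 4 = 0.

n = -2.2882 or n = -0.874 or n = 0.874 or n = 2.2882

Let u = n². The equation becomes u² - 6u + 4 = 0.
By the quadratic formula, u = √(5) + 3 or u = 3 - √(5).
n² = √(5) + 3 gives n = ±√(√(5) + 3) ≈ ±2.2882.
n² = 3 - √(5) gives n = ±√(3 - √(5)) ≈ ±0.874.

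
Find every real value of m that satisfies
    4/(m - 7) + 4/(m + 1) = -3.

Multiply both sides by (m - 7)(m + 1):
4(m + 1) + 4(m - 7) = -3(m - 7)(m + 1).
Expand and collect terms: -3m² + 10m + 45 = 0.
By the quadratic formula, m = (-10 ± √640) / -6, so m ≈ -2.5497 or m ≈ 5.883.
Neither value makes a denominator zero (m ≠ 7, m ≠ -1), so both are valid.

m = -2.5497 or m = 5.883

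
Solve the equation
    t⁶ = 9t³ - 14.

Let u = t³. The equation becomes u² - 9u + 14 = 0.
Factor: (u - 7)(u - 2) = 0, so u = 7 or u = 2.
t³ = 7 gives t = ∛(7) ≈ 1.9129.
t³ = 2 gives t = ∛(2) ≈ 1.2599.

t = 1.2599 or t = 1.9129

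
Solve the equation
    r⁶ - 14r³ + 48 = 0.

r = 1.8171 or r = 2

Let u = r³. The equation becomes u² - 14u + 48 = 0.
Factor: (u - 6)(u - 8) = 0, so u = 6 or u = 8.
r³ = 6 gives r = ∛(6) ≈ 1.8171.
r³ = 8 gives r = 2.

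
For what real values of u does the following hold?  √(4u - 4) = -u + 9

u = 5

Square both sides: 4u - 4 = (-u + 9)².
Expand and rearrange: u² - 22u + 85 = 0.
Solving gives u = 17 or u = 5.
Check each candidate in the original equation:
  u = 17: √(64) = 8, while -u + 9 = -8 — extraneous.
  u = 5: √(16) = 4, while -u + 9 = 4 — valid.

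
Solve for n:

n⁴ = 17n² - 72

n = -3 or n = -2.8284 or n = 2.8284 or n = 3

Let u = n². The equation becomes u² - 17u + 72 = 0.
Factor: (u - 8)(u - 9) = 0, so u = 8 or u = 9.
n² = 8 gives n = ±2·√(2) ≈ ±2.8284.
n² = 9 gives n = ±3.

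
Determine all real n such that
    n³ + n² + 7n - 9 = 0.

Possible rational roots are divisors of -9. Testing n = 1 gives 0, so (n - 1) is a factor.
Divide: n³ + n² + 7n - 9 = (n - 1)(n² + 2n + 9).
The quadratic n² + 2n + 9 has discriminant -32 < 0, so no further real roots.

n = 1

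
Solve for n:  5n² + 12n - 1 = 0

Discriminant: (12)² − 4·5·(-1) = 164.
Quadratic formula: n = (-12 ± √164) / 10.
So n = -6/5 + √(41)/5 ≈ 0.0806 or n = -√(41)/5 - 6/5 ≈ -2.4806.

n = -2.4806 or n = 0.0806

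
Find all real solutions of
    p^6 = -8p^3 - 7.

p = -1.9129 or p = -1

Let u = p^3. The equation becomes u^2 + 8u + 7 = 0.
Factor: (u + 1)(u + 7) = 0, so u = -1 or u = -7.
p^3 = -1 gives p = -1.
p^3 = -7 gives p = -(7)^(1/3) ~= -1.9129.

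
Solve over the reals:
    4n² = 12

Rearrange to standard form: 4n² - 12 = 0.
Discriminant: (0)² − 4·4·(-12) = 192.
Quadratic formula: n = (0 ± √192) / 8.
So n = √(3) ≈ 1.7321 or n = -√(3) ≈ -1.7321.

n = -1.7321 or n = 1.7321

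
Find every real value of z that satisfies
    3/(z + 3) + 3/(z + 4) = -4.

Multiply both sides by (z + 3)(z + 4):
3(z + 4) + 3(z + 3) = -4(z + 3)(z + 4).
Expand and collect terms: -4z² - 34z - 69 = 0.
By the quadratic formula, z = (34 ± √52) / -8, so z ≈ -5.1514 or z ≈ -3.3486.
Neither value makes a denominator zero (z ≠ -3, z ≠ -4), so both are valid.

z = -5.1514 or z = -3.3486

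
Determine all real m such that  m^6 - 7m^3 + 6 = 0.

Let u = m^3. The equation becomes u^2 - 7u + 6 = 0.
Factor: (u - 1)(u - 6) = 0, so u = 1 or u = 6.
m^3 = 1 gives m = 1.
m^3 = 6 gives m = (6)^(1/3) ~= 1.8171.

m = 1 or m = 1.8171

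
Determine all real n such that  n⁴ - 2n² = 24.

Let u = n². The equation becomes u² - 2u - 24 = 0.
Factor: (u - 6)(u + 4) = 0, so u = 6 or u = -4.
n² = 6 gives n = ±√(6) ≈ ±2.4495.
n² = -4 < 0 has no real solution.

n = -2.4495 or n = 2.4495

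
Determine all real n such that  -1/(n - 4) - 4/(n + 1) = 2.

Multiply both sides by (n - 4)(n + 1):
-(n + 1) - 4(n - 4) = 2(n - 4)(n + 1).
Expand and collect terms: 2n^2 - n - 23 = 0.
By the quadratic formula, n = (1 +/- sqrt(185)) / 4, so n ~= 3.6504 or n ~= -3.1504.
Neither value makes a denominator zero (n != 4, n != -1), so both are valid.

n = -3.1504 or n = 3.6504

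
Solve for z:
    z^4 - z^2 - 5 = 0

Let u = z^2. The equation becomes u^2 - u - 5 = 0.
By the quadratic formula, u = 1/2 + sqrt(21)/2 or u = 1/2 - sqrt(21)/2.
z^2 = 1/2 + sqrt(21)/2 gives z = +/-sqrt(1/2 + sqrt(21)/2) ~= +/-1.6707.
z^2 = 1/2 - sqrt(21)/2 < 0 has no real solution.

z = -1.6707 or z = 1.6707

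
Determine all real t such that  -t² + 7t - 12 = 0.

Factor: -1(t - 3)(t - 4) = 0.
So t = 3 or t = 4.

t = 3 or t = 4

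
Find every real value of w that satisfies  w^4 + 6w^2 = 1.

Let u = w^2. The equation becomes u^2 + 6u - 1 = 0.
By the quadratic formula, u = -3 + sqrt(10) or u = -sqrt(10) - 3.
w^2 = -3 + sqrt(10) gives w = +/-sqrt(-3 + sqrt(10)) ~= +/-0.4028.
w^2 = -sqrt(10) - 3 < 0 has no real solution.

w = -0.4028 or w = 0.4028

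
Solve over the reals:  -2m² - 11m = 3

m = -5.2122 or m = -0.2878

Rearrange to standard form: -2m² - 11m - 3 = 0.
Discriminant: (-11)² − 4·(-2)·(-3) = 97.
Quadratic formula: m = (11 ± √97) / (-4).
So m = -11/4 - √(97)/4 ≈ -5.2122 or m = -11/4 + √(97)/4 ≈ -0.2878.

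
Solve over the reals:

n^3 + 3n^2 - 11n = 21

Rearrange: n^3 + 3n^2 - 11n - 21 = 0.
Possible rational roots are divisors of -21. Testing n = 3 gives 0, so (n - 3) is a factor.
Divide: n^3 + 3n^2 - 11n - 21 = (n - 3)(n^2 + 6n + 7).
Apply the quadratic formula to n^2 + 6n + 7 = 0: n = (-6 +/- sqrt(8))/2, i.e. n ~= -1.5858 or n ~= -4.4142.

n = -4.4142 or n = -1.5858 or n = 3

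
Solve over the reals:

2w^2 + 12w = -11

Rearrange to standard form: 2w^2 + 12w + 11 = 0.
Discriminant: (12)^2 - 4*2*11 = 56.
Quadratic formula: w = (-12 +/- sqrt(56)) / 4.
So w = -3 + sqrt(14)/2 ~= -1.1292 or w = -3 - sqrt(14)/2 ~= -4.8708.

w = -4.8708 or w = -1.1292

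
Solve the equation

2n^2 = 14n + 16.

Bring every term to one side: 2n^2 - 14n - 16 = 0.
Factor: 2(n + 1)(n - 8) = 0.
So n = -1 or n = 8.

n = -1 or n = 8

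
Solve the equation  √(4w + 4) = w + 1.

Square both sides: 4w + 4 = (w + 1)².
Expand and rearrange: w² - 2w - 3 = 0.
Solving gives w = 3 or w = -1.
Check each candidate in the original equation:
  w = 3: √(16) = 4, while w + 1 = 4 — valid.
  w = -1: √(0) = 0, while w + 1 = 0 — valid.

w = -1 or w = 3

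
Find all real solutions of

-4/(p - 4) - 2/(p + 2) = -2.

Multiply both sides by (p - 4)(p + 2):
-4(p + 2) - 2(p - 4) = -2(p - 4)(p + 2).
Expand and collect terms: -2p² + 10p + 16 = 0.
By the quadratic formula, p = (-10 ± √228) / -4, so p ≈ -1.2749 or p ≈ 6.2749.
Neither value makes a denominator zero (p ≠ 4, p ≠ -2), so both are valid.

p = -1.2749 or p = 6.2749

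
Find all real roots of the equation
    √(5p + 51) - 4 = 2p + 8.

Isolate the radical: √(5p + 51) = 2p + 12.
Square both sides: 5p + 51 = (2p + 12)².
Expand and rearrange: 4p² + 43p + 93 = 0.
Solving gives p = -3 or p = -7.75.
Check each candidate in the original equation:
  p = -3: √(36) = 6, while 2p + 12 = 6 — valid.
  p = -7.75: √(12.25) = 3.5, while 2p + 12 = -3.5 — extraneous.

p = -3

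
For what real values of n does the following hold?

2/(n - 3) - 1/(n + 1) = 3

n = -1.2885 or n = 3.6218

Multiply both sides by (n - 3)(n + 1):
2(n + 1) - (n - 3) = 3(n - 3)(n + 1).
Expand and collect terms: 3n² - 7n - 14 = 0.
By the quadratic formula, n = (7 ± √217) / 6, so n ≈ 3.6218 or n ≈ -1.2885.
Neither value makes a denominator zero (n ≠ 3, n ≠ -1), so both are valid.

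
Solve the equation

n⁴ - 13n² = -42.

Let u = n². The equation becomes u² - 13u + 42 = 0.
Factor: (u - 6)(u - 7) = 0, so u = 6 or u = 7.
n² = 6 gives n = ±√(6) ≈ ±2.4495.
n² = 7 gives n = ±√(7) ≈ ±2.6458.

n = -2.6458 or n = -2.4495 or n = 2.4495 or n = 2.6458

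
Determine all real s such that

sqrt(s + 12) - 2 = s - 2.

s = 4

Isolate the radical: sqrt(s + 12) = s.
Square both sides: s + 12 = (s)^2.
Expand and rearrange: s^2 - s - 12 = 0.
Solving gives s = 4 or s = -3.
Check each candidate in the original equation:
  s = 4: sqrt(16) = 4, while s = 4 — valid.
  s = -3: sqrt(9) = 3, while s = -3 — extraneous.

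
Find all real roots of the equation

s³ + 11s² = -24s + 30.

s = -6.873 or s = -5 or s = 0.873

Rearrange: s³ + 11s² + 24s - 30 = 0.
Possible rational roots are divisors of -30. Testing s = -5 gives 0, so (s + 5) is a factor.
Divide: s³ + 11s² + 24s - 30 = (s + 5)(s² + 6s - 6).
Apply the quadratic formula to s² + 6s - 6 = 0: s = (-6 ± √60)/2, i.e. s ≈ 0.873 or s ≈ -6.873.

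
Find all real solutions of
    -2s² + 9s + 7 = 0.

Discriminant: (9)² − 4·(-2)·7 = 137.
Quadratic formula: s = (-9 ± √137) / (-4).
So s = 9/4 - √(137)/4 ≈ -0.6762 or s = 9/4 + √(137)/4 ≈ 5.1762.

s = -0.6762 or s = 5.1762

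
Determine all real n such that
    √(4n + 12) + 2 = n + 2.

Isolate the radical: √(4n + 12) = n.
Square both sides: 4n + 12 = (n)².
Expand and rearrange: n² - 4n - 12 = 0.
Solving gives n = 6 or n = -2.
Check each candidate in the original equation:
  n = 6: √(36) = 6, while n = 6 — valid.
  n = -2: √(4) = 2, while n = -2 — extraneous.

n = 6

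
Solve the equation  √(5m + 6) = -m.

m = -1

Square both sides: 5m + 6 = (-m)².
Expand and rearrange: m² - 5m - 6 = 0.
Solving gives m = 6 or m = -1.
Check each candidate in the original equation:
  m = 6: √(36) = 6, while -m = -6 — extraneous.
  m = -1: √(1) = 1, while -m = 1 — valid.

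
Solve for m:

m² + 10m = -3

Rearrange to standard form: m² + 10m + 3 = 0.
Discriminant: (10)² − 4·1·3 = 88.
Quadratic formula: m = (-10 ± √88) / 2.
So m = -5 + √(22) ≈ -0.3096 or m = -5 - √(22) ≈ -9.6904.

m = -9.6904 or m = -0.3096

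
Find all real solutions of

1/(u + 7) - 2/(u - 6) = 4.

Multiply both sides by (u + 7)(u - 6):
(u - 6) - 2(u + 7) = 4(u + 7)(u - 6).
Expand and collect terms: 4u² + 5u - 148 = 0.
By the quadratic formula, u = (-5 ± √2393) / 8, so u ≈ 5.4898 or u ≈ -6.7398.
Neither value makes a denominator zero (u ≠ -7, u ≠ 6), so both are valid.

u = -6.7398 or u = 5.4898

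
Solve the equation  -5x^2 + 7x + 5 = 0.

x = -0.5207 or x = 1.9207

Discriminant: (7)^2 - 4*(-5)*5 = 149.
Quadratic formula: x = (-7 +/- sqrt(149)) / (-10).
So x = 7/10 - sqrt(149)/10 ~= -0.5207 or x = 7/10 + sqrt(149)/10 ~= 1.9207.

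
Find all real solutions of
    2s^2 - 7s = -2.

Rearrange to standard form: 2s^2 - 7s + 2 = 0.
Discriminant: (-7)^2 - 4*2*2 = 33.
Quadratic formula: s = (7 +/- sqrt(33)) / 4.
So s = sqrt(33)/4 + 7/4 ~= 3.1861 or s = 7/4 - sqrt(33)/4 ~= 0.3139.

s = 0.3139 or s = 3.1861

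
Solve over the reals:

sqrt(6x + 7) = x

x = 7

Square both sides: 6x + 7 = (x)^2.
Expand and rearrange: x^2 - 6x - 7 = 0.
Solving gives x = 7 or x = -1.
Check each candidate in the original equation:
  x = 7: sqrt(49) = 7, while x = 7 — valid.
  x = -1: sqrt(1) = 1, while x = -1 — extraneous.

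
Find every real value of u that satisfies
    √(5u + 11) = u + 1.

u = 5

Square both sides: 5u + 11 = (u + 1)².
Expand and rearrange: u² - 3u - 10 = 0.
Solving gives u = 5 or u = -2.
Check each candidate in the original equation:
  u = 5: √(36) = 6, while u + 1 = 6 — valid.
  u = -2: √(1) = 1, while u + 1 = -1 — extraneous.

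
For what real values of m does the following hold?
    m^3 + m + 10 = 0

Possible rational roots are divisors of 10. Testing m = -2 gives 0, so (m + 2) is a factor.
Divide: m^3 + m + 10 = (m + 2)(m^2 - 2m + 5).
The quadratic m^2 - 2m + 5 has discriminant -16 < 0, so no further real roots.

m = -2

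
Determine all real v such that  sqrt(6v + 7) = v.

v = 7

Square both sides: 6v + 7 = (v)^2.
Expand and rearrange: v^2 - 6v - 7 = 0.
Solving gives v = 7 or v = -1.
Check each candidate in the original equation:
  v = 7: sqrt(49) = 7, while v = 7 — valid.
  v = -1: sqrt(1) = 1, while v = -1 — extraneous.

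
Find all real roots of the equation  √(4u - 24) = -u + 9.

u = 7

Square both sides: 4u - 24 = (-u + 9)².
Expand and rearrange: u² - 22u + 105 = 0.
Solving gives u = 15 or u = 7.
Check each candidate in the original equation:
  u = 15: √(36) = 6, while -u + 9 = -6 — extraneous.
  u = 7: √(4) = 2, while -u + 9 = 2 — valid.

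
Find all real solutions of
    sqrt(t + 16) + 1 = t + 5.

t = 0

Isolate the radical: sqrt(t + 16) = t + 4.
Square both sides: t + 16 = (t + 4)^2.
Expand and rearrange: t^2 + 7t = 0.
Solving gives t = 0 or t = -7.
Check each candidate in the original equation:
  t = 0: sqrt(16) = 4, while t + 4 = 4 — valid.
  t = -7: sqrt(9) = 3, while t + 4 = -3 — extraneous.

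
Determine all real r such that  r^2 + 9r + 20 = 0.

r = -5 or r = -4

Factor: (r + 4)(r + 5) = 0.
So r = -4 or r = -5.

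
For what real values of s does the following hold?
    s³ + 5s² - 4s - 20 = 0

Possible rational roots are divisors of -20. Testing s = -2 gives 0, so (s + 2) is a factor.
Divide: s³ + 5s² - 4s - 20 = (s + 2)(s² + 3s - 10).
Factor the quadratic: s = 2 or s = -5.

s = -5 or s = -2 or s = 2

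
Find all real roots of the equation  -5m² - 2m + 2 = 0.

m = -0.8633 or m = 0.4633

Discriminant: (-2)² − 4·(-5)·2 = 44.
Quadratic formula: m = (2 ± √44) / (-10).
So m = -√(11)/5 - 1/5 ≈ -0.8633 or m = -1/5 + √(11)/5 ≈ 0.4633.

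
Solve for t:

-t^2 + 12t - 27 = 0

t = 3 or t = 9

Factor: -1(t - 9)(t - 3) = 0.
So t = 9 or t = 3.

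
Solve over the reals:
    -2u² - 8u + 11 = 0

Discriminant: (-8)² − 4·(-2)·11 = 152.
Quadratic formula: u = (8 ± √152) / (-4).
So u = -√(38)/2 - 2 ≈ -5.0822 or u = -2 + √(38)/2 ≈ 1.0822.

u = -5.0822 or u = 1.0822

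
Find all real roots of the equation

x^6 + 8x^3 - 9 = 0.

x = -2.0801 or x = 1

Let u = x^3. The equation becomes u^2 + 8u - 9 = 0.
Factor: (u - 1)(u + 9) = 0, so u = 1 or u = -9.
x^3 = 1 gives x = 1.
x^3 = -9 gives x = -(9)^(1/3) ~= -2.0801.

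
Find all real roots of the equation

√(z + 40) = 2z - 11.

Square both sides: z + 40 = (2z - 11)².
Expand and rearrange: 4z² - 45z + 81 = 0.
Solving gives z = 9 or z = 2.25.
Check each candidate in the original equation:
  z = 9: √(49) = 7, while 2z - 11 = 7 — valid.
  z = 2.25: √(42.25) = 6.5, while 2z - 11 = -6.5 — extraneous.

z = 9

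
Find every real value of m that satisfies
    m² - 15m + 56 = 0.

m = 7 or m = 8

Factor: (m - 8)(m - 7) = 0.
So m = 8 or m = 7.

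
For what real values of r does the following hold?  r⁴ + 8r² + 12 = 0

Let u = r². The equation becomes u² + 8u + 12 = 0.
Factor: (u + 6)(u + 2) = 0, so u = -6 or u = -2.
r² = -6 < 0 has no real solution.
r² = -2 < 0 has no real solution.

No real solutions.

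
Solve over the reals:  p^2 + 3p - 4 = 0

p = -4 or p = 1

Factor: (p + 4)(p - 1) = 0.
So p = -4 or p = 1.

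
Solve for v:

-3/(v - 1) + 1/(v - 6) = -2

v = 2.7753 or v = 5.2247

Multiply both sides by (v - 1)(v - 6):
-3(v - 6) + (v - 1) = -2(v - 1)(v - 6).
Expand and collect terms: -2v² + 16v - 29 = 0.
By the quadratic formula, v = (-16 ± √24) / -4, so v ≈ 2.7753 or v ≈ 5.2247.
Neither value makes a denominator zero (v ≠ 1, v ≠ 6), so both are valid.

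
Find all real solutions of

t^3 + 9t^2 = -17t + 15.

t = -5 or t = -4.6458 or t = 0.6458

Rearrange: t^3 + 9t^2 + 17t - 15 = 0.
Possible rational roots are divisors of -15. Testing t = -5 gives 0, so (t + 5) is a factor.
Divide: t^3 + 9t^2 + 17t - 15 = (t + 5)(t^2 + 4t - 3).
Apply the quadratic formula to t^2 + 4t - 3 = 0: t = (-4 +/- sqrt(28))/2, i.e. t ~= 0.6458 or t ~= -4.6458.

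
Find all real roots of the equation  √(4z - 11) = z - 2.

z = 3 or z = 5

Square both sides: 4z - 11 = (z - 2)².
Expand and rearrange: z² - 8z + 15 = 0.
Solving gives z = 5 or z = 3.
Check each candidate in the original equation:
  z = 5: √(9) = 3, while z - 2 = 3 — valid.
  z = 3: √(1) = 1, while z - 2 = 1 — valid.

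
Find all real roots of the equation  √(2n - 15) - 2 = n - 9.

n = 8

Isolate the radical: √(2n - 15) = n - 7.
Square both sides: 2n - 15 = (n - 7)².
Expand and rearrange: n² - 16n + 64 = 0.
This gives the repeated root n = 8.
Check in the original equation:
  n = 8: √(1) = 1, while n - 7 = 1 — valid.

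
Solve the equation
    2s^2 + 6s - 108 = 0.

Factor: 2(s - 6)(s + 9) = 0.
So s = 6 or s = -9.

s = -9 or s = 6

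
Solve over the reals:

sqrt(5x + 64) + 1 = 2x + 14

Isolate the radical: sqrt(5x + 64) = 2x + 13.
Square both sides: 5x + 64 = (2x + 13)^2.
Expand and rearrange: 4x^2 + 47x + 105 = 0.
Solving gives x = -3 or x = -8.75.
Check each candidate in the original equation:
  x = -3: sqrt(49) = 7, while 2x + 13 = 7 — valid.
  x = -8.75: sqrt(20.25) = 4.5, while 2x + 13 = -4.5 — extraneous.

x = -3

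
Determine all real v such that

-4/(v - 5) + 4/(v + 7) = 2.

Multiply both sides by (v - 5)(v + 7):
-4(v + 7) + 4(v - 5) = 2(v - 5)(v + 7).
Expand and collect terms: 2v^2 + 4v - 22 = 0.
By the quadratic formula, v = (-4 +/- sqrt(192)) / 4, so v ~= 2.4641 or v ~= -4.4641.
Neither value makes a denominator zero (v != 5, v != -7), so both are valid.

v = -4.4641 or v = 2.4641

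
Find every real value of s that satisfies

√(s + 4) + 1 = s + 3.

Isolate the radical: √(s + 4) = s + 2.
Square both sides: s + 4 = (s + 2)².
Expand and rearrange: s² + 3s = 0.
Solving gives s = 0 or s = -3.
Check each candidate in the original equation:
  s = 0: √(4) = 2, while s + 2 = 2 — valid.
  s = -3: √(1) = 1, while s + 2 = -1 — extraneous.

s = 0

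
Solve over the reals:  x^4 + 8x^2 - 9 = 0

Let u = x^2. The equation becomes u^2 + 8u - 9 = 0.
Factor: (u + 9)(u - 1) = 0, so u = -9 or u = 1.
x^2 = -9 < 0 has no real solution.
x^2 = 1 gives x = +/-1.

x = -1 or x = 1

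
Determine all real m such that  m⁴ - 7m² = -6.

m = -2.4495 or m = -1 or m = 1 or m = 2.4495

Let u = m². The equation becomes u² - 7u + 6 = 0.
Factor: (u - 6)(u - 1) = 0, so u = 6 or u = 1.
m² = 6 gives m = ±√(6) ≈ ±2.4495.
m² = 1 gives m = ±1.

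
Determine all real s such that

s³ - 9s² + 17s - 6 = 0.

Possible rational roots are divisors of -6. Testing s = 2 gives 0, so (s - 2) is a factor.
Divide: s³ - 9s² + 17s - 6 = (s - 2)(s² - 7s + 3).
Apply the quadratic formula to s² - 7s + 3 = 0: s = (7 ± √37)/2, i.e. s ≈ 6.5414 or s ≈ 0.4586.

s = 0.4586 or s = 2 or s = 6.5414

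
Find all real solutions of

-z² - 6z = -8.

z = -7.1231 or z = 1.1231

Rearrange to standard form: -z² - 6z + 8 = 0.
Discriminant: (-6)² − 4·(-1)·8 = 68.
Quadratic formula: z = (6 ± √68) / (-2).
So z = -√(17) - 3 ≈ -7.1231 or z = -3 + √(17) ≈ 1.1231.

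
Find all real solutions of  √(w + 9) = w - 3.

w = 7

Square both sides: w + 9 = (w - 3)².
Expand and rearrange: w² - 7w = 0.
Solving gives w = 7 or w = 0.
Check each candidate in the original equation:
  w = 7: √(16) = 4, while w - 3 = 4 — valid.
  w = 0: √(9) = 3, while w - 3 = -3 — extraneous.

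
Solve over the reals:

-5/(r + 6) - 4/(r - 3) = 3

Multiply both sides by (r + 6)(r - 3):
-5(r - 3) - 4(r + 6) = 3(r + 6)(r - 3).
Expand and collect terms: 3r^2 + 18r - 45 = 0.
By the quadratic formula, r = (-18 +/- sqrt(864)) / 6, so r ~= 1.899 or r ~= -7.899.
Neither value makes a denominator zero (r != -6, r != 3), so both are valid.

r = -7.899 or r = 1.899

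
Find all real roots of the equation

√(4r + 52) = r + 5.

Square both sides: 4r + 52 = (r + 5)².
Expand and rearrange: r² + 6r - 27 = 0.
Solving gives r = 3 or r = -9.
Check each candidate in the original equation:
  r = 3: √(64) = 8, while r + 5 = 8 — valid.
  r = -9: √(16) = 4, while r + 5 = -4 — extraneous.

r = 3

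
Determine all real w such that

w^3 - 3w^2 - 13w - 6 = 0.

Possible rational roots are divisors of -6. Testing w = -2 gives 0, so (w + 2) is a factor.
Divide: w^3 - 3w^2 - 13w - 6 = (w + 2)(w^2 - 5w - 3).
Apply the quadratic formula to w^2 - 5w - 3 = 0: w = (5 +/- sqrt(37))/2, i.e. w ~= 5.5414 or w ~= -0.5414.

w = -2 or w = -0.5414 or w = 5.5414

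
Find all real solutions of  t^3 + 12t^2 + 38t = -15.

Rearrange: t^3 + 12t^2 + 38t + 15 = 0.
Possible rational roots are divisors of 15. Testing t = -5 gives 0, so (t + 5) is a factor.
Divide: t^3 + 12t^2 + 38t + 15 = (t + 5)(t^2 + 7t + 3).
Apply the quadratic formula to t^2 + 7t + 3 = 0: t = (-7 +/- sqrt(37))/2, i.e. t ~= -0.4586 or t ~= -6.5414.

t = -6.5414 or t = -5 or t = -0.4586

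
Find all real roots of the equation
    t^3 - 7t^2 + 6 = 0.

t = -0.873 or t = 1 or t = 6.873

Possible rational roots are divisors of 6. Testing t = 1 gives 0, so (t - 1) is a factor.
Divide: t^3 - 7t^2 + 6 = (t - 1)(t^2 - 6t - 6).
Apply the quadratic formula to t^2 - 6t - 6 = 0: t = (6 +/- sqrt(60))/2, i.e. t ~= 6.873 or t ~= -0.873.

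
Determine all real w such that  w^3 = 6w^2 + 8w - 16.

w = -2 or w = 1.1716 or w = 6.8284

Rearrange: w^3 - 6w^2 - 8w + 16 = 0.
Possible rational roots are divisors of 16. Testing w = -2 gives 0, so (w + 2) is a factor.
Divide: w^3 - 6w^2 - 8w + 16 = (w + 2)(w^2 - 8w + 8).
Apply the quadratic formula to w^2 - 8w + 8 = 0: w = (8 +/- sqrt(32))/2, i.e. w ~= 6.8284 or w ~= 1.1716.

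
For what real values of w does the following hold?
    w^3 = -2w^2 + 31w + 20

w = -6.3723 or w = -0.6277 or w = 5

Rearrange: w^3 + 2w^2 - 31w - 20 = 0.
Possible rational roots are divisors of -20. Testing w = 5 gives 0, so (w - 5) is a factor.
Divide: w^3 + 2w^2 - 31w - 20 = (w - 5)(w^2 + 7w + 4).
Apply the quadratic formula to w^2 + 7w + 4 = 0: w = (-7 +/- sqrt(33))/2, i.e. w ~= -0.6277 or w ~= -6.3723.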